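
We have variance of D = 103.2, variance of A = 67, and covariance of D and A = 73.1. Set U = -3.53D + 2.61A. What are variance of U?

variance of U = a²·variance of D + b²·variance of A + 2ab·covariance of D and A with a = -3.53, b = 2.61.
= (-3.53)²·103.2 + 2.61²·67 + 2·(-3.53)·2.61·73.1
= 1285.96488 + 456.4107 + (-1346.98446) = 395.39112.

variance of U = 395.39112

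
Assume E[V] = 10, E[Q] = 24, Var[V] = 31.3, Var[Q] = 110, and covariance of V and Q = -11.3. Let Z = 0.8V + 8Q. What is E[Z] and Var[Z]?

E[Z] = 0.8·E[V] + 8·E[Q] = 0.8·10 + 8·24 = 200.
Var[Z] = a²·Var[V] + b²·Var[Q] + 2ab·covariance of V and Q with a = 0.8, b = 8.
= 0.8²·31.3 + 8²·110 + 2·0.8·8·(-11.3)
= 20.032 + 7040 + (-144.64) = 6915.392.

E[Z] = 200, Var[Z] = 6915.392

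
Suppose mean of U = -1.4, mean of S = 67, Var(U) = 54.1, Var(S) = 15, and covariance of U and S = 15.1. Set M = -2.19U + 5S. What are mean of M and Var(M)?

mean of M = 338.066, Var(M) = 303.77901

mean of M = (-2.19)·mean of U + 5·mean of S = (-2.19)·(-1.4) + 5·67 = 338.066.
Var(M) = a²·Var(U) + b²·Var(S) + 2ab·covariance of U and S with a = -2.19, b = 5.
= (-2.19)²·54.1 + 5²·15 + 2·(-2.19)·5·15.1
= 259.46901 + 375 + (-330.69) = 303.77901.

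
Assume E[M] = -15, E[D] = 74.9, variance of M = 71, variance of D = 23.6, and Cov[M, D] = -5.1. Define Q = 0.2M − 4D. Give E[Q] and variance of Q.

E[Q] = -302.6, variance of Q = 388.6

E[Q] = 0.2·E[M] + (-4)·E[D] = 0.2·(-15) + (-4)·74.9 = -302.6.
variance of Q = a²·variance of M + b²·variance of D + 2ab·Cov[M, D] with a = 0.2, b = -4.
= 0.2²·71 + (-4)²·23.6 + 2·0.2·(-4)·(-5.1)
= 2.84 + 377.6 + 8.16 = 388.6.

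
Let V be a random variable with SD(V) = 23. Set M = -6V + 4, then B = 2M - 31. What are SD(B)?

SD(B) = 276

SD(M) = |-6|·23 = 138.
SD(B) = |2|·138 = 276.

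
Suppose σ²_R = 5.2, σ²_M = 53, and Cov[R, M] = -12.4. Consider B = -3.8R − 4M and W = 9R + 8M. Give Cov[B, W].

By bilinearity, Cov[B, W] = ac·σ²_R + bd·σ²_M + (ad+bc)·Cov[R, M], with a=-3.8, b=-4, c=9, d=8.
ac·σ²_R = (-3.8)·9·5.2 = -177.84
bd·σ²_M = (-4)·8·53 = -1696
(ad+bc)·Cov[R, M] = (-66.4)·(-12.4) = 823.36
Cov[B, W] = -177.84 + (-1696) + 823.36 = -1050.48.

Cov[B, W] = -1050.48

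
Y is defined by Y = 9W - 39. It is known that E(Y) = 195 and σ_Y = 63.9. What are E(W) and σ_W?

E(W) = 26, σ_W = 7.1

From Y = 9W - 39: E(Y) = a·E(W) + b, so E(W) = (E(Y) − b)/a = (195 − (-39))/9 = 26.
σ_Y = |a|·σ_W, so σ_W = 63.9/|9| = 7.1.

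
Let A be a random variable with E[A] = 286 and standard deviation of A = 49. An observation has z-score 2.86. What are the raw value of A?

A = 426.14

A = E[A] + z·standard deviation of A = 286 + 2.86·49 = 426.14.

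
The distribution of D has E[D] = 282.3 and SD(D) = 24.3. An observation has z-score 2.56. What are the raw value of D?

D = E[D] + z·SD(D) = 282.3 + 2.56·24.3 = 344.508.

D = 344.508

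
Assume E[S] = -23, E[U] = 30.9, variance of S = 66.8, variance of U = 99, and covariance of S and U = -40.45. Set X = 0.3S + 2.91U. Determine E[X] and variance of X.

E[X] = 83.019, variance of X = 773.7282

E[X] = 0.3·E[S] + 2.91·E[U] = 0.3·(-23) + 2.91·30.9 = 83.019.
variance of X = a²·variance of S + b²·variance of U + 2ab·covariance of S and U with a = 0.3, b = 2.91.
= 0.3²·66.8 + 2.91²·99 + 2·0.3·2.91·(-40.45)
= 6.012 + 838.3419 + (-70.6257) = 773.7282.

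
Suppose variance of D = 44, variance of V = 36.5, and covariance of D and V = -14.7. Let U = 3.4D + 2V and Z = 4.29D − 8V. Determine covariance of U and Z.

By bilinearity, covariance of U and Z = ac·variance of D + bd·variance of V + (ad+bc)·covariance of D and V, with a=3.4, b=2, c=4.29, d=-8.
ac·variance of D = 3.4·4.29·44 = 641.784
bd·variance of V = 2·(-8)·36.5 = -584
(ad+bc)·covariance of D and V = (-18.62)·(-14.7) = 273.714
covariance of U and Z = 641.784 + (-584) + 273.714 = 331.498.

covariance of U and Z = 331.498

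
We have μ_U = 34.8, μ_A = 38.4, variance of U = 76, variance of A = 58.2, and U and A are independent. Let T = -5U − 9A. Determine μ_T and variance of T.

μ_T = (-5)·μ_U + (-9)·μ_A = (-5)·34.8 + (-9)·38.4 = -519.6.
variance of T = a²·variance of U + b²·variance of A + 2ab·covariance of U and A with a = -5, b = -9.
Independence gives covariance of U and A = 0.
= (-5)²·76 + (-9)²·58.2 + 2·(-5)·(-9)·0
= 1900 + 4714.2 + 0 = 6614.2.

μ_T = -519.6, variance of T = 6614.2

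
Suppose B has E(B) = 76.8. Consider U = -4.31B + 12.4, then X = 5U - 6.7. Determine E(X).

E(U) = (-4.31)·76.8 + 12.4 = -318.608.
E(X) = 5·(-318.608) + (-6.7) = -1599.74.

E(X) = -1599.74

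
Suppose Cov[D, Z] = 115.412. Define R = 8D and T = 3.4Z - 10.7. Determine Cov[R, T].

Cov[R, T] = a·c·Cov[D, Z] = 8·3.4·115.412 = 3139.2064. Additive constants drop out.

Cov[R, T] = 3139.2064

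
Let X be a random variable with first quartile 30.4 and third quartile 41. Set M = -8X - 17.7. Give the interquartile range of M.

IQR(M) = 84.8

IQR of X = Q3 − Q1 = 41 − 30.4 = 10.6.
Under M = aX + b, IQR(M) = |a|·IQR(X) = |-8|·10.6 = 84.8 (shifts cancel; spread scales by |a|).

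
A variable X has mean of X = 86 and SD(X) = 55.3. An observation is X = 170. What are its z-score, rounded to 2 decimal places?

z = (X − mean of X) / SD(X) = (170 − 86) / 55.3 ≈ 1.52.

z = 1.52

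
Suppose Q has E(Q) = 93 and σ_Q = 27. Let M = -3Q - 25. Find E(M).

E(M) = -304

M = -3Q - 25 is linear with a = -3, b = -25.
E(M) = a·E(Q) + b = (-3)·93 + (-25) = -304.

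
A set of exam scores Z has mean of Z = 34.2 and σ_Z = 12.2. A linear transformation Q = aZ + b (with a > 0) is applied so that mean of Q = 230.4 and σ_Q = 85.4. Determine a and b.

σ_Q = a·σ_Z (a > 0), so a = 85.4/12.2 = 7.
mean of Q = a·mean of Z + b, so b = 230.4 − 7·34.2 = -9.

a = 7, b = -9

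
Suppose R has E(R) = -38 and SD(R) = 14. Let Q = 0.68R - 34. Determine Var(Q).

Q = 0.68R - 34 is linear with a = 0.68, b = -34.
Var(R) = 14² = 196.
Var(Q) = a²·Var(R) = 0.68²·196 = 90.6304 (the additive constant -34 does not affect variance).

Var(Q) = 90.6304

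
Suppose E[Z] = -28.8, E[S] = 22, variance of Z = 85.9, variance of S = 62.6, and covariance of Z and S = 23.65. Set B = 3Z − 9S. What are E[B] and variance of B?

E[B] = 3·E[Z] + (-9)·E[S] = 3·(-28.8) + (-9)·22 = -284.4.
variance of B = a²·variance of Z + b²·variance of S + 2ab·covariance of Z and S with a = 3, b = -9.
= 3²·85.9 + (-9)²·62.6 + 2·3·(-9)·23.65
= 773.1 + 5070.6 + (-1277.1) = 4566.6.

E[B] = -284.4, variance of B = 4566.6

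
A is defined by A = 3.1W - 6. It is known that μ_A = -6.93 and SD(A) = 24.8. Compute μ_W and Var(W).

μ_W = -0.3, Var(W) = 64

From A = 3.1W - 6: μ_A = a·μ_W + b, so μ_W = (μ_A − b)/a = (-6.93 − (-6))/3.1 = -0.3.
Var(A) = 24.8² = 615.04.
Var(A) = a²·Var(W), so Var(W) = 615.04/3.1² = 64.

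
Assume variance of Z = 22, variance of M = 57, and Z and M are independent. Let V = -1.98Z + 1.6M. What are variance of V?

variance of V = a²·variance of Z + b²·variance of M + 2ab·Cov(Z, M) with a = -1.98, b = 1.6.
Independence gives Cov(Z, M) = 0.
= (-1.98)²·22 + 1.6²·57 + 2·(-1.98)·1.6·0
= 86.2488 + 145.92 + 0 = 232.1688.

variance of V = 232.1688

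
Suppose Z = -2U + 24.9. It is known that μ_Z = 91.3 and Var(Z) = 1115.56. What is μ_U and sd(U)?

μ_U = -33.2, sd(U) = 16.7

From Z = -2U + 24.9: μ_Z = a·μ_U + b, so μ_U = (μ_Z − b)/a = (91.3 − 24.9)/(-2) = -33.2.
sd(Z) = √1115.56 = 33.4.
sd(Z) = |a|·sd(U), so sd(U) = 33.4/|-2| = 16.7.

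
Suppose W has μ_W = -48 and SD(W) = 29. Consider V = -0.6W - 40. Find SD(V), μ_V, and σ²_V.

SD(V) = 17.4, μ_V = -11.2, σ²_V = 302.76

V = -0.6W - 40 is linear with a = -0.6, b = -40.
SD(V) = |a|·SD(W) = |-0.6|·29 = 17.4.
μ_V = a·μ_W + b = (-0.6)·(-48) + (-40) = -11.2.
σ²_W = 29² = 841.
σ²_V = a²·σ²_W = (-0.6)²·841 = 302.76 (the additive constant -40 does not affect variance).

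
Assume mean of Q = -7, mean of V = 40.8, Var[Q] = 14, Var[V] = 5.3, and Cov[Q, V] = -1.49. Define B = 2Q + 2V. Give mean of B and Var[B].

mean of B = 67.6, Var[B] = 65.28

mean of B = 2·mean of Q + 2·mean of V = 2·(-7) + 2·40.8 = 67.6.
Var[B] = a²·Var[Q] + b²·Var[V] + 2ab·Cov[Q, V] with a = 2, b = 2.
= 2²·14 + 2²·5.3 + 2·2·2·(-1.49)
= 56 + 21.2 + (-11.92) = 65.28.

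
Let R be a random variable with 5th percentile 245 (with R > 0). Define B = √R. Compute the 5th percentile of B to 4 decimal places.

5th percentile of B = 15.6525

√R is increasing, so P_{5}(B) = g(P_{5}(R)) ≈ 15.6525.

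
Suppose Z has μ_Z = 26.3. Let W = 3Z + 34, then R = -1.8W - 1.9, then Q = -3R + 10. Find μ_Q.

μ_Q = 625.36

μ_W = 3·26.3 + 34 = 112.9.
μ_R = (-1.8)·112.9 + (-1.9) = -205.12.
μ_Q = (-3)·(-205.12) + 10 = 625.36.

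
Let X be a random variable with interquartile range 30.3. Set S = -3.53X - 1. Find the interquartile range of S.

Under S = aX + b, IQR(S) = |a|·IQR(X) = |-3.53|·30.3 = 106.959 (shifts cancel; spread scales by |a|).

IQR(S) = 106.959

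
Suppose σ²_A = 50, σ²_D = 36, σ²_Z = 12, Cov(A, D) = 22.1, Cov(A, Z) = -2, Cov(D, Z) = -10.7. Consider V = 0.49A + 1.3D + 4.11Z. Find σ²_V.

σ²_V = 181.3098

σ²_V = a²·σ²_A + b²·σ²_D + c²·σ²_Z + 2ab·Cov(A, D) + 2ac·Cov(A, Z) + 2bc·Cov(D, Z), with a = 0.49, b = 1.3, c = 4.11.
= 12.005 + 60.84 + 202.7052 + 28.1554 + (-8.0556) + (-114.3402)
= 181.3098.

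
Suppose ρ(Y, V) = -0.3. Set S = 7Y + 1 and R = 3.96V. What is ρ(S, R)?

ρ(S, R) = -0.3

Linear rescalings preserve correlation up to sign; here the slopes 7 and 3.96 have the same sign, so ρ(S, R) = ρ(Y, V) = -0.3.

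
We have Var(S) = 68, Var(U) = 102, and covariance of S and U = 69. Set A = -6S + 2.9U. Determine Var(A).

Var(A) = 904.62

Var(A) = a²·Var(S) + b²·Var(U) + 2ab·covariance of S and U with a = -6, b = 2.9.
= (-6)²·68 + 2.9²·102 + 2·(-6)·2.9·69
= 2448 + 857.82 + (-2401.2) = 904.62.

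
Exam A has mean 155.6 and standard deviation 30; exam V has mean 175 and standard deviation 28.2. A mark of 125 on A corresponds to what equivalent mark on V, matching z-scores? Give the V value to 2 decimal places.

z = (125 − 155.6)/30 = -1.02.
V = 175 + z·28.2 = 175 + (125 − 155.6)·28.2/30 ≈ 146.24.

V = 146.24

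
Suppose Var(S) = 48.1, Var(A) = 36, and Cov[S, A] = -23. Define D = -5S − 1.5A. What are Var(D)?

Var(D) = a²·Var(S) + b²·Var(A) + 2ab·Cov[S, A] with a = -5, b = -1.5.
= (-5)²·48.1 + (-1.5)²·36 + 2·(-5)·(-1.5)·(-23)
= 1202.5 + 81 + (-345) = 938.5.

Var(D) = 938.5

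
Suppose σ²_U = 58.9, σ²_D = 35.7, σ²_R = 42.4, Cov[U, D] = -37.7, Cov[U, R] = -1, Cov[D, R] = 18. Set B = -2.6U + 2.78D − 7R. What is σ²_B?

σ²_B = a²·σ²_U + b²·σ²_D + c²·σ²_R + 2ab·Cov[U, D] + 2ac·Cov[U, R] + 2bc·Cov[D, R], with a = -2.6, b = 2.78, c = -7.
= 398.164 + 275.90388 + 2077.6 + 544.9912 + (-36.4) + (-700.56)
= 2559.69908.

σ²_B = 2559.69908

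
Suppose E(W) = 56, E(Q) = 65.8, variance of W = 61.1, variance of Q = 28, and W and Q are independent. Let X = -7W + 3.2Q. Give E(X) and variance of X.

E(X) = (-7)·E(W) + 3.2·E(Q) = (-7)·56 + 3.2·65.8 = -181.44.
variance of X = a²·variance of W + b²·variance of Q + 2ab·covariance of W and Q with a = -7, b = 3.2.
Independence gives covariance of W and Q = 0.
= (-7)²·61.1 + 3.2²·28 + 2·(-7)·3.2·0
= 2993.9 + 286.72 + 0 = 3280.62.

E(X) = -181.44, variance of X = 3280.62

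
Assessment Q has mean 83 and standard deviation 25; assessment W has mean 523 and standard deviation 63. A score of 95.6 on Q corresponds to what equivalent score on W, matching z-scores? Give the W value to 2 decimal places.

W = 554.75

z = (95.6 − 83)/25 = 0.504.
W = 523 + z·63 = 523 + (95.6 − 83)·63/25 ≈ 554.75.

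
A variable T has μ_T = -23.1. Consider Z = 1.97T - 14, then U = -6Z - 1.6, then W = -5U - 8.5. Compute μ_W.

μ_W = -1785.71

μ_Z = 1.97·(-23.1) + (-14) = -59.507.
μ_U = (-6)·(-59.507) + (-1.6) = 355.442.
μ_W = (-5)·355.442 + (-8.5) = -1785.71.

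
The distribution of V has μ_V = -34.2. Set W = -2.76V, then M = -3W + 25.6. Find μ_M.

μ_M = -257.576

μ_W = (-2.76)·(-34.2) = 94.392.
μ_M = (-3)·94.392 + 25.6 = -257.576.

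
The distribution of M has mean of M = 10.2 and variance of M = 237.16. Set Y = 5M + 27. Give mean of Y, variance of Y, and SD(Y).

Y = 5M + 27 is linear with a = 5, b = 27.
mean of Y = a·mean of M + b = 5·10.2 + 27 = 78.
variance of Y = a²·variance of M = 5²·237.16 = 5929 (the additive constant 27 does not affect variance).
SD(M) = √237.16 = 15.4.
SD(Y) = |a|·SD(M) = |5|·15.4 = 77.

mean of Y = 78, variance of Y = 5929, SD(Y) = 77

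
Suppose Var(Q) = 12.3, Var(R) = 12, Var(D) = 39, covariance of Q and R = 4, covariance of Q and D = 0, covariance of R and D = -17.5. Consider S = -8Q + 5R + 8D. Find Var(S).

Var(S) = 1863.2

Var(S) = a²·Var(Q) + b²·Var(R) + c²·Var(D) + 2ab·covariance of Q and R + 2ac·covariance of Q and D + 2bc·covariance of R and D, with a = -8, b = 5, c = 8.
= 787.2 + 300 + 2496 + (-320) + 0 + (-1400)
= 1863.2.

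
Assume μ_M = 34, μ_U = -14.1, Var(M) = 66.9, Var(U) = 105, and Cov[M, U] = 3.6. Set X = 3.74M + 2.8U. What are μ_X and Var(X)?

μ_X = 3.74·μ_M + 2.8·μ_U = 3.74·34 + 2.8·(-14.1) = 87.68.
Var(X) = a²·Var(M) + b²·Var(U) + 2ab·Cov[M, U] with a = 3.74, b = 2.8.
= 3.74²·66.9 + 2.8²·105 + 2·3.74·2.8·3.6
= 935.77044 + 823.2 + 75.3984 = 1834.36884.

μ_X = 87.68, Var(X) = 1834.36884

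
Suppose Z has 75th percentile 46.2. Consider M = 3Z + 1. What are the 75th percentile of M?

75th percentile of M = 139.6

Since a = 3 > 0 the transformation is increasing, so the 75th percentile of M = a·(P_{75} of Z) + b = 3·46.2 + 1 = 139.6.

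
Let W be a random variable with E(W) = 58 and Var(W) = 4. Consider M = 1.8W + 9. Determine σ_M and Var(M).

M = 1.8W + 9 is linear with a = 1.8, b = 9.
σ_W = √4 = 2.
σ_M = |a|·σ_W = |1.8|·2 = 3.6.
Var(M) = a²·Var(W) = 1.8²·4 = 12.96 (the additive constant 9 does not affect variance).

σ_M = 3.6, Var(M) = 12.96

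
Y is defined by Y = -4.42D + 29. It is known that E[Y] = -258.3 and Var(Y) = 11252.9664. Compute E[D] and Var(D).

E[D] = 65, Var(D) = 576

From Y = -4.42D + 29: E[Y] = a·E[D] + b, so E[D] = (E[Y] − b)/a = (-258.3 − 29)/(-4.42) = 65.
Var(Y) = a²·Var(D), so Var(D) = 11252.9664/(-4.42)² = 576.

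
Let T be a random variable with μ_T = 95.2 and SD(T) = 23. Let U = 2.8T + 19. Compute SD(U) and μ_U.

SD(U) = 64.4, μ_U = 285.56

U = 2.8T + 19 is linear with a = 2.8, b = 19.
SD(U) = |a|·SD(T) = |2.8|·23 = 64.4.
μ_U = a·μ_T + b = 2.8·95.2 + 19 = 285.56.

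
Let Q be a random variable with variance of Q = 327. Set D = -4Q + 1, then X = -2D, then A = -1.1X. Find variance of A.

variance of D = (-4)²·327 = 5232.
variance of X = (-2)²·5232 = 20928.
variance of A = (-1.1)²·20928 = 25322.88.

variance of A = 25322.88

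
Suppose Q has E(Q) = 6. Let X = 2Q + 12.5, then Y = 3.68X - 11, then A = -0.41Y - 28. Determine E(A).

E(X) = 2·6 + 12.5 = 24.5.
E(Y) = 3.68·24.5 + (-11) = 79.16.
E(A) = (-0.41)·79.16 + (-28) = -60.4556.

E(A) = -60.4556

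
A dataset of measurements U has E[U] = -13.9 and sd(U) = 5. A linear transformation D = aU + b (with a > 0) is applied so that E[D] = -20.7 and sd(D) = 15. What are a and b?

a = 3, b = 21

sd(D) = a·sd(U) (a > 0), so a = 15/5 = 3.
E[D] = a·E[U] + b, so b = -20.7 − 3·(-13.9) = 21.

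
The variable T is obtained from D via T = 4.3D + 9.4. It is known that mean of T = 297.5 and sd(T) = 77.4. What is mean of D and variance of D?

From T = 4.3D + 9.4: mean of T = a·mean of D + b, so mean of D = (mean of T − b)/a = (297.5 − 9.4)/4.3 = 67.
variance of T = 77.4² = 5990.76.
variance of T = a²·variance of D, so variance of D = 5990.76/4.3² = 324.

mean of D = 67, variance of D = 324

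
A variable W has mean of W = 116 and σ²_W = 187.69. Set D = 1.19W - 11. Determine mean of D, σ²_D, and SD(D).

mean of D = 127.04, σ²_D = 265.787809, SD(D) = 16.303

D = 1.19W - 11 is linear with a = 1.19, b = -11.
mean of D = a·mean of W + b = 1.19·116 + (-11) = 127.04.
σ²_D = a²·σ²_W = 1.19²·187.69 = 265.787809 (the additive constant -11 does not affect variance).
SD(W) = √187.69 = 13.7.
SD(D) = |a|·SD(W) = |1.19|·13.7 = 16.303.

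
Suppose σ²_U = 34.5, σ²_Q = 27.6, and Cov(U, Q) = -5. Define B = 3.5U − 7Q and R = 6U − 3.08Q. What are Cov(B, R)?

By bilinearity, Cov(B, R) = ac·σ²_U + bd·σ²_Q + (ad+bc)·Cov(U, Q), with a=3.5, b=-7, c=6, d=-3.08.
ac·σ²_U = 3.5·6·34.5 = 724.5
bd·σ²_Q = (-7)·(-3.08)·27.6 = 595.056
(ad+bc)·Cov(U, Q) = (-52.78)·(-5) = 263.9
Cov(B, R) = 724.5 + 595.056 + 263.9 = 1583.456.

Cov(B, R) = 1583.456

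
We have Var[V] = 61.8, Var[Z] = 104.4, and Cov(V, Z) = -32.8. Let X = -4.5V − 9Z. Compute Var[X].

Var[X] = 7051.05

Var[X] = a²·Var[V] + b²·Var[Z] + 2ab·Cov(V, Z) with a = -4.5, b = -9.
= (-4.5)²·61.8 + (-9)²·104.4 + 2·(-4.5)·(-9)·(-32.8)
= 1251.45 + 8456.4 + (-2656.8) = 7051.05.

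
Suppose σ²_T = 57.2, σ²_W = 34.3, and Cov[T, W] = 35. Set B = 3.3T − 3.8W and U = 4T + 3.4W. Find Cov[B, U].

By bilinearity, Cov[B, U] = ac·σ²_T + bd·σ²_W + (ad+bc)·Cov[T, W], with a=3.3, b=-3.8, c=4, d=3.4.
ac·σ²_T = 3.3·4·57.2 = 755.04
bd·σ²_W = (-3.8)·3.4·34.3 = -443.156
(ad+bc)·Cov[T, W] = (-3.98)·35 = -139.3
Cov[B, U] = 755.04 + (-443.156) + (-139.3) = 172.584.

Cov[B, U] = 172.584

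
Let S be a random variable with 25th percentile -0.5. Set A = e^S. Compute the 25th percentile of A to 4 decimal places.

e^S is increasing, so P_{25}(A) = g(P_{25}(S)) ≈ 0.6065.

25th percentile of A = 0.6065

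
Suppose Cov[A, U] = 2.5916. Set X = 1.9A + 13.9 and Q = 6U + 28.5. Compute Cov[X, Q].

Cov[X, Q] = 29.54424

Cov[X, Q] = a·c·Cov[A, U] = 1.9·6·2.5916 = 29.54424. Additive constants drop out.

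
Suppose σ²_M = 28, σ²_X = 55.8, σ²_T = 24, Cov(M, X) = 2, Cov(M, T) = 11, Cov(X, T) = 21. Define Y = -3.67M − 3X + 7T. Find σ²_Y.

σ²_Y = a²·σ²_M + b²·σ²_X + c²·σ²_T + 2ab·Cov(M, X) + 2ac·Cov(M, T) + 2bc·Cov(X, T), with a = -3.67, b = -3, c = 7.
= 377.1292 + 502.2 + 1176 + 44.04 + (-565.18) + (-882)
= 652.1892.

σ²_Y = 652.1892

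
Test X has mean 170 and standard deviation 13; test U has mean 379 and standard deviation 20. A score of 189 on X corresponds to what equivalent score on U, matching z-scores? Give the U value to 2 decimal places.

U = 408.23

z = (189 − 170)/13 ≈ 1.4615.
U = 379 + z·20 = 379 + (189 − 170)·20/13 ≈ 408.23.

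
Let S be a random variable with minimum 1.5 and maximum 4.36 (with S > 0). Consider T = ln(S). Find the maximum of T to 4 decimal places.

max(T) = 1.4725

ln(S) is increasing on this domain, so max(T) comes from max(S) = 4.36: max(T) = ln(4.36) ≈ 1.4725.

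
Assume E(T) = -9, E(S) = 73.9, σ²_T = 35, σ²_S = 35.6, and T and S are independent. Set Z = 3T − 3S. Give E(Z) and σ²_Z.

E(Z) = 3·E(T) + (-3)·E(S) = 3·(-9) + (-3)·73.9 = -248.7.
σ²_Z = a²·σ²_T + b²·σ²_S + 2ab·Cov(T, S) with a = 3, b = -3.
Independence gives Cov(T, S) = 0.
= 3²·35 + (-3)²·35.6 + 2·3·(-3)·0
= 315 + 320.4 + 0 = 635.4.

E(Z) = -248.7, σ²_Z = 635.4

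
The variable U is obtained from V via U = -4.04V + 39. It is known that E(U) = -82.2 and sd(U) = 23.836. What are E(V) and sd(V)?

E(V) = 30, sd(V) = 5.9

From U = -4.04V + 39: E(U) = a·E(V) + b, so E(V) = (E(U) − b)/a = (-82.2 − 39)/(-4.04) = 30.
sd(U) = |a|·sd(V), so sd(V) = 23.836/|-4.04| = 5.9.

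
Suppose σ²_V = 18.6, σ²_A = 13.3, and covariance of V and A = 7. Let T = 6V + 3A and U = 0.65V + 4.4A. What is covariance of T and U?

By bilinearity, covariance of T and U = ac·σ²_V + bd·σ²_A + (ad+bc)·covariance of V and A, with a=6, b=3, c=0.65, d=4.4.
ac·σ²_V = 6·0.65·18.6 = 72.54
bd·σ²_A = 3·4.4·13.3 = 175.56
(ad+bc)·covariance of V and A = (28.35)·7 = 198.45
covariance of T and U = 72.54 + 175.56 + 198.45 = 446.55.

covariance of T and U = 446.55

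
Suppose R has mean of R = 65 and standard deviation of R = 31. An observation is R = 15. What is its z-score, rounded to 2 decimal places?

z = -1.61

z = (R − mean of R) / standard deviation of R = (15 − 65) / 31 ≈ -1.61.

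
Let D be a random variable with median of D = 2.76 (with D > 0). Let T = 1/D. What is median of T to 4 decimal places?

1/D is monotone on this domain, so median of T = 1/(2.76) ≈ 0.3623.

median of T = 0.3623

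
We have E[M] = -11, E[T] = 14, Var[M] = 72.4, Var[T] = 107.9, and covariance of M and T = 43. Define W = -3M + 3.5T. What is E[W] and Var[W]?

E[W] = 82, Var[W] = 1070.375

E[W] = (-3)·E[M] + 3.5·E[T] = (-3)·(-11) + 3.5·14 = 82.
Var[W] = a²·Var[M] + b²·Var[T] + 2ab·covariance of M and T with a = -3, b = 3.5.
= (-3)²·72.4 + 3.5²·107.9 + 2·(-3)·3.5·43
= 651.6 + 1321.775 + (-903) = 1070.375.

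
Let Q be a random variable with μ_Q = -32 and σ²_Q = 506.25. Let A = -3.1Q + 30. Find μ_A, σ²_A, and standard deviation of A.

μ_A = 129.2, σ²_A = 4865.0625, standard deviation of A = 69.75

A = -3.1Q + 30 is linear with a = -3.1, b = 30.
μ_A = a·μ_Q + b = (-3.1)·(-32) + 30 = 129.2.
σ²_A = a²·σ²_Q = (-3.1)²·506.25 = 4865.0625 (the additive constant 30 does not affect variance).
standard deviation of Q = √506.25 = 22.5.
standard deviation of A = |a|·standard deviation of Q = |-3.1|·22.5 = 69.75.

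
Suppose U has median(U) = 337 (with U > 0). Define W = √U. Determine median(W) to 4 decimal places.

√U is monotone on this domain, so median(W) = √(337) ≈ 18.3576.

median(W) = 18.3576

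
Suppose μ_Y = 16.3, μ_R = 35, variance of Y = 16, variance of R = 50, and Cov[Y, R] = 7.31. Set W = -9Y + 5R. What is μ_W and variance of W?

μ_W = 28.3, variance of W = 1888.1

μ_W = (-9)·μ_Y + 5·μ_R = (-9)·16.3 + 5·35 = 28.3.
variance of W = a²·variance of Y + b²·variance of R + 2ab·Cov[Y, R] with a = -9, b = 5.
= (-9)²·16 + 5²·50 + 2·(-9)·5·7.31
= 1296 + 1250 + (-657.9) = 1888.1.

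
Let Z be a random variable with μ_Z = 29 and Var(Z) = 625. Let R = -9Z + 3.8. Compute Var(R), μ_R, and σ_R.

R = -9Z + 3.8 is linear with a = -9, b = 3.8.
Var(R) = a²·Var(Z) = (-9)²·625 = 50625 (the additive constant 3.8 does not affect variance).
μ_R = a·μ_Z + b = (-9)·29 + 3.8 = -257.2.
σ_Z = √625 = 25.
σ_R = |a|·σ_Z = |-9|·25 = 225.

Var(R) = 50625, μ_R = -257.2, σ_R = 225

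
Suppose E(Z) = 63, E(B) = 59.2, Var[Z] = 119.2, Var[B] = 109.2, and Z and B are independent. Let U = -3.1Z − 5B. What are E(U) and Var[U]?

E(U) = -491.3, Var[U] = 3875.512

E(U) = (-3.1)·E(Z) + (-5)·E(B) = (-3.1)·63 + (-5)·59.2 = -491.3.
Var[U] = a²·Var[Z] + b²·Var[B] + 2ab·covariance of Z and B with a = -3.1, b = -5.
Independence gives covariance of Z and B = 0.
= (-3.1)²·119.2 + (-5)²·109.2 + 2·(-3.1)·(-5)·0
= 1145.512 + 2730 + 0 = 3875.512.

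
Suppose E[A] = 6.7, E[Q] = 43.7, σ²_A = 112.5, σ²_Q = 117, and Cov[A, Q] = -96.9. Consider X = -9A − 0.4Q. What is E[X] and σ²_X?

E[X] = -77.78, σ²_X = 8433.54

E[X] = (-9)·E[A] + (-0.4)·E[Q] = (-9)·6.7 + (-0.4)·43.7 = -77.78.
σ²_X = a²·σ²_A + b²·σ²_Q + 2ab·Cov[A, Q] with a = -9, b = -0.4.
= (-9)²·112.5 + (-0.4)²·117 + 2·(-9)·(-0.4)·(-96.9)
= 9112.5 + 18.72 + (-697.68) = 8433.54.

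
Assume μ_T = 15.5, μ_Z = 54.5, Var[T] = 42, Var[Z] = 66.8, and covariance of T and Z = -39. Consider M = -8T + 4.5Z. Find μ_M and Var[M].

μ_M = (-8)·μ_T + 4.5·μ_Z = (-8)·15.5 + 4.5·54.5 = 121.25.
Var[M] = a²·Var[T] + b²·Var[Z] + 2ab·covariance of T and Z with a = -8, b = 4.5.
= (-8)²·42 + 4.5²·66.8 + 2·(-8)·4.5·(-39)
= 2688 + 1352.7 + 2808 = 6848.7.

μ_M = 121.25, Var[M] = 6848.7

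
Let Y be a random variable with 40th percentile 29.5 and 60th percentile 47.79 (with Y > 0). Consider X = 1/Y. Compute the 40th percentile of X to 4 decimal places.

1/Y is decreasing on Y > 0, so percentile order reverses: P_{40}(X) uses P_{60}(Y) = 47.79.
P_{40}(X) = 1/47.79 ≈ 0.0209.

40th percentile of X = 0.0209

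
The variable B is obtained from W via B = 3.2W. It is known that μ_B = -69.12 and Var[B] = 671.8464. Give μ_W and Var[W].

μ_W = -21.6, Var[W] = 65.61

From B = 3.2W: μ_B = a·μ_W + b, so μ_W = (μ_B − b)/a = (-69.12 − 0)/3.2 = -21.6.
Var[B] = a²·Var[W], so Var[W] = 671.8464/3.2² = 65.61.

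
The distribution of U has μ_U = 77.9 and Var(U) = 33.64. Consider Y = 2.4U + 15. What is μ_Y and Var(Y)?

μ_Y = 201.96, Var(Y) = 193.7664

Y = 2.4U + 15 is linear with a = 2.4, b = 15.
μ_Y = a·μ_U + b = 2.4·77.9 + 15 = 201.96.
Var(Y) = a²·Var(U) = 2.4²·33.64 = 193.7664 (the additive constant 15 does not affect variance).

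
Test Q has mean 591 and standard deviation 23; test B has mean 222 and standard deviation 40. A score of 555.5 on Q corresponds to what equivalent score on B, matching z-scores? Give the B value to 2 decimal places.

z = (555.5 − 591)/23 ≈ -1.5435.
B = 222 + z·40 = 222 + (555.5 − 591)·40/23 ≈ 160.26.

B = 160.26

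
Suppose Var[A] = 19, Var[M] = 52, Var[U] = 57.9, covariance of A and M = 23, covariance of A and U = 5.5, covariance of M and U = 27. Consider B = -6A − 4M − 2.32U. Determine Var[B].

Var[B] = 3585.88096

Var[B] = a²·Var[A] + b²·Var[M] + c²·Var[U] + 2ab·covariance of A and M + 2ac·covariance of A and U + 2bc·covariance of M and U, with a = -6, b = -4, c = -2.32.
= 684 + 832 + 311.64096 + 1104 + 153.12 + 501.12
= 3585.88096.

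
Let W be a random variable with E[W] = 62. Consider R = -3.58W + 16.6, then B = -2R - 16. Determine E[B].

E[B] = 394.72

E[R] = (-3.58)·62 + 16.6 = -205.36.
E[B] = (-2)·(-205.36) + (-16) = 394.72.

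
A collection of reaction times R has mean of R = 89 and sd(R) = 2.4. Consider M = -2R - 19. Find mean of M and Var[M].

M = -2R - 19 is linear with a = -2, b = -19.
mean of M = a·mean of R + b = (-2)·89 + (-19) = -197.
Var[R] = 2.4² = 5.76.
Var[M] = a²·Var[R] = (-2)²·5.76 = 23.04 (the additive constant -19 does not affect variance).

mean of M = -197, Var[M] = 23.04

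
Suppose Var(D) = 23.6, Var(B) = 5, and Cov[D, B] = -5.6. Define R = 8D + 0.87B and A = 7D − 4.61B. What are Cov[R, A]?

Cov[R, A] = 1473.9705

By bilinearity, Cov[R, A] = ac·Var(D) + bd·Var(B) + (ad+bc)·Cov[D, B], with a=8, b=0.87, c=7, d=-4.61.
ac·Var(D) = 8·7·23.6 = 1321.6
bd·Var(B) = 0.87·(-4.61)·5 = -20.0535
(ad+bc)·Cov[D, B] = (-30.79)·(-5.6) = 172.424
Cov[R, A] = 1321.6 + (-20.0535) + 172.424 = 1473.9705.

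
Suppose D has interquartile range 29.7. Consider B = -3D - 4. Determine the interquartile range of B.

Under B = aD + b, IQR(B) = |a|·IQR(D) = |-3|·29.7 = 89.1 (shifts cancel; spread scales by |a|).

IQR(B) = 89.1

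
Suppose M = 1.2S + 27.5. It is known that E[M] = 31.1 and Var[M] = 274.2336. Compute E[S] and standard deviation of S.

From M = 1.2S + 27.5: E[M] = a·E[S] + b, so E[S] = (E[M] − b)/a = (31.1 − 27.5)/1.2 = 3.
standard deviation of M = √274.2336 = 16.56.
standard deviation of M = |a|·standard deviation of S, so standard deviation of S = 16.56/|1.2| = 13.8.

E[S] = 3, standard deviation of S = 13.8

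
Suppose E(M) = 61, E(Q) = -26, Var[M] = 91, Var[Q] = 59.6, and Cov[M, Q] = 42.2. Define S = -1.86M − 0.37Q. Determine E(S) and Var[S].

E(S) = -103.84, Var[S] = 381.06692

E(S) = (-1.86)·E(M) + (-0.37)·E(Q) = (-1.86)·61 + (-0.37)·(-26) = -103.84.
Var[S] = a²·Var[M] + b²·Var[Q] + 2ab·Cov[M, Q] with a = -1.86, b = -0.37.
= (-1.86)²·91 + (-0.37)²·59.6 + 2·(-1.86)·(-0.37)·42.2
= 314.8236 + 8.15924 + 58.08408 = 381.06692.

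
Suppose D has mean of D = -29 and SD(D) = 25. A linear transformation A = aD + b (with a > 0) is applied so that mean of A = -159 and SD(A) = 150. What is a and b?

SD(A) = a·SD(D) (a > 0), so a = 150/25 = 6.
mean of A = a·mean of D + b, so b = -159 − 6·(-29) = 15.

a = 6, b = 15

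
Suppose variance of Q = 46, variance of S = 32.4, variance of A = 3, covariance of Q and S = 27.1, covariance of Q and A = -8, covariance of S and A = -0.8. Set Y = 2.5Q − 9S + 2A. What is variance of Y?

variance of Y = 1653.2

variance of Y = a²·variance of Q + b²·variance of S + c²·variance of A + 2ab·covariance of Q and S + 2ac·covariance of Q and A + 2bc·covariance of S and A, with a = 2.5, b = -9, c = 2.
= 287.5 + 2624.4 + 12 + (-1219.5) + (-80) + 28.8
= 1653.2.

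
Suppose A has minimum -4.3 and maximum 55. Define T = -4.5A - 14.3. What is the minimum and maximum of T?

min(T) = -261.8, max(T) = 5.05

a = -4.5 < 0, so order reverses: min(T) = a·max(A)+b = (-4.5)·55 + (-14.3) = -261.8; max(T) = a·min(A)+b = (-4.5)·(-4.3) + (-14.3) = 5.05.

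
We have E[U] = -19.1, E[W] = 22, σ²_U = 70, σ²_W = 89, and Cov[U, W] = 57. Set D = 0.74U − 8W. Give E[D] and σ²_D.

E[D] = 0.74·E[U] + (-8)·E[W] = 0.74·(-19.1) + (-8)·22 = -190.134.
σ²_D = a²·σ²_U + b²·σ²_W + 2ab·Cov[U, W] with a = 0.74, b = -8.
= 0.74²·70 + (-8)²·89 + 2·0.74·(-8)·57
= 38.332 + 5696 + (-674.88) = 5059.452.

E[D] = -190.134, σ²_D = 5059.452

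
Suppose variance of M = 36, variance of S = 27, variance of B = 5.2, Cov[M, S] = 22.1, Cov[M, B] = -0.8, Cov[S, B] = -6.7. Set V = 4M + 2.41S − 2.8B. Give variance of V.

variance of V = 1308.0179

variance of V = a²·variance of M + b²·variance of S + c²·variance of B + 2ab·Cov[M, S] + 2ac·Cov[M, B] + 2bc·Cov[S, B], with a = 4, b = 2.41, c = -2.8.
= 576 + 156.8187 + 40.768 + 426.088 + 17.92 + 90.4232
= 1308.0179.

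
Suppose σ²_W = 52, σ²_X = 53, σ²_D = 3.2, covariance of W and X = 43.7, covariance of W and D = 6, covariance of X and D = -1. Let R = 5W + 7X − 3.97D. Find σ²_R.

σ²_R = a²·σ²_W + b²·σ²_X + c²·σ²_D + 2ab·covariance of W and X + 2ac·covariance of W and D + 2bc·covariance of X and D, with a = 5, b = 7, c = -3.97.
= 1300 + 2597 + 50.43488 + 3059 + (-238.2) + 55.58
= 6823.81488.

σ²_R = 6823.81488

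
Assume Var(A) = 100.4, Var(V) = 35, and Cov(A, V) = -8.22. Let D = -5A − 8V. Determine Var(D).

Var(D) = a²·Var(A) + b²·Var(V) + 2ab·Cov(A, V) with a = -5, b = -8.
= (-5)²·100.4 + (-8)²·35 + 2·(-5)·(-8)·(-8.22)
= 2510 + 2240 + (-657.6) = 4092.4.

Var(D) = 4092.4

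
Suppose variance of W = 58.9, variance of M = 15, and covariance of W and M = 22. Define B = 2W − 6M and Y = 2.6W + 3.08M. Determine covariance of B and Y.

By bilinearity, covariance of B and Y = ac·variance of W + bd·variance of M + (ad+bc)·covariance of W and M, with a=2, b=-6, c=2.6, d=3.08.
ac·variance of W = 2·2.6·58.9 = 306.28
bd·variance of M = (-6)·3.08·15 = -277.2
(ad+bc)·covariance of W and M = (-9.44)·22 = -207.68
covariance of B and Y = 306.28 + (-277.2) + (-207.68) = -178.6.

covariance of B and Y = -178.6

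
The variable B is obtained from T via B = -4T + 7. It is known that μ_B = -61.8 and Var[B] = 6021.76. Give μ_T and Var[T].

μ_T = 17.2, Var[T] = 376.36

From B = -4T + 7: μ_B = a·μ_T + b, so μ_T = (μ_B − b)/a = (-61.8 − 7)/(-4) = 17.2.
Var[B] = a²·Var[T], so Var[T] = 6021.76/(-4)² = 376.36.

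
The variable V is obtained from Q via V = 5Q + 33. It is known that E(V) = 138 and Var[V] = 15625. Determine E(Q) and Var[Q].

From V = 5Q + 33: E(V) = a·E(Q) + b, so E(Q) = (E(V) − b)/a = (138 − 33)/5 = 21.
Var[V] = a²·Var[Q], so Var[Q] = 15625/5² = 625.

E(Q) = 21, Var[Q] = 625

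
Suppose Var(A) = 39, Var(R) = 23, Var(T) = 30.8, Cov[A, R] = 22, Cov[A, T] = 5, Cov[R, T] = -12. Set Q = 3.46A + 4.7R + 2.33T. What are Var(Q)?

Var(Q) = 1675.49452

Var(Q) = a²·Var(A) + b²·Var(R) + c²·Var(T) + 2ab·Cov[A, R] + 2ac·Cov[A, T] + 2bc·Cov[R, T], with a = 3.46, b = 4.7, c = 2.33.
= 466.8924 + 508.07 + 167.21012 + 715.528 + 80.618 + (-262.824)
= 1675.49452.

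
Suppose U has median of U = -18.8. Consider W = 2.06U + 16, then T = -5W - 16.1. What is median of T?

median of T = 97.54

median of W = 2.06·(-18.8) + 16 = -22.728.
median of T = (-5)·(-22.728) + (-16.1) = 97.54.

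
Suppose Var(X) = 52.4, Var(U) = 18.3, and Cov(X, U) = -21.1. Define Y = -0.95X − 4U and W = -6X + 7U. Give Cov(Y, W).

By bilinearity, Cov(Y, W) = ac·Var(X) + bd·Var(U) + (ad+bc)·Cov(X, U), with a=-0.95, b=-4, c=-6, d=7.
ac·Var(X) = (-0.95)·(-6)·52.4 = 298.68
bd·Var(U) = (-4)·7·18.3 = -512.4
(ad+bc)·Cov(X, U) = (17.35)·(-21.1) = -366.085
Cov(Y, W) = 298.68 + (-512.4) + (-366.085) = -579.805.

Cov(Y, W) = -579.805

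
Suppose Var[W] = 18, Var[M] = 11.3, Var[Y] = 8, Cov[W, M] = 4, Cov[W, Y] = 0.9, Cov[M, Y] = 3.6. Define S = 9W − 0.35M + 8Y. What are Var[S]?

Var[S] = a²·Var[W] + b²·Var[M] + c²·Var[Y] + 2ab·Cov[W, M] + 2ac·Cov[W, Y] + 2bc·Cov[M, Y], with a = 9, b = -0.35, c = 8.
= 1458 + 1.38425 + 512 + (-25.2) + 129.6 + (-20.16)
= 2055.62425.

Var[S] = 2055.62425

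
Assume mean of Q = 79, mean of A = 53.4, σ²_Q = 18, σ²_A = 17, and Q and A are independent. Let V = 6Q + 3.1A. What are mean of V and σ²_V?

mean of V = 6·mean of Q + 3.1·mean of A = 6·79 + 3.1·53.4 = 639.54.
σ²_V = a²·σ²_Q + b²·σ²_A + 2ab·Cov[Q, A] with a = 6, b = 3.1.
Independence gives Cov[Q, A] = 0.
= 6²·18 + 3.1²·17 + 2·6·3.1·0
= 648 + 163.37 + 0 = 811.37.

mean of V = 639.54, σ²_V = 811.37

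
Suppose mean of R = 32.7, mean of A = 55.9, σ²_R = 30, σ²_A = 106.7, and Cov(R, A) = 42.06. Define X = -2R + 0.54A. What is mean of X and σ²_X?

mean of X = (-2)·mean of R + 0.54·mean of A = (-2)·32.7 + 0.54·55.9 = -35.214.
σ²_X = a²·σ²_R + b²·σ²_A + 2ab·Cov(R, A) with a = -2, b = 0.54.
= (-2)²·30 + 0.54²·106.7 + 2·(-2)·0.54·42.06
= 120 + 31.11372 + (-90.8496) = 60.26412.

mean of X = -35.214, σ²_X = 60.26412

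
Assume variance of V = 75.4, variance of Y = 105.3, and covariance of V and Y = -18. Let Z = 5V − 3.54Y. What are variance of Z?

variance of Z = 3841.77748

variance of Z = a²·variance of V + b²·variance of Y + 2ab·covariance of V and Y with a = 5, b = -3.54.
= 5²·75.4 + (-3.54)²·105.3 + 2·5·(-3.54)·(-18)
= 1885 + 1319.57748 + 637.2 = 3841.77748.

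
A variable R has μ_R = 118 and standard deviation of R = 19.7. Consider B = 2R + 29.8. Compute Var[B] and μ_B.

B = 2R + 29.8 is linear with a = 2, b = 29.8.
Var[R] = 19.7² = 388.09.
Var[B] = a²·Var[R] = 2²·388.09 = 1552.36 (the additive constant 29.8 does not affect variance).
μ_B = a·μ_R + b = 2·118 + 29.8 = 265.8.

Var[B] = 1552.36, μ_B = 265.8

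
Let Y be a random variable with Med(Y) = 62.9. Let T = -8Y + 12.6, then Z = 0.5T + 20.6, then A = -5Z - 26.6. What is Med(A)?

Med(A) = 1096.9

Med(T) = (-8)·62.9 + 12.6 = -490.6.
Med(Z) = 0.5·(-490.6) + 20.6 = -224.7.
Med(A) = (-5)·(-224.7) + (-26.6) = 1096.9.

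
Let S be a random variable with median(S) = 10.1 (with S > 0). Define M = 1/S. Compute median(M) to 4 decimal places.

median(M) = 0.099

1/S is monotone on this domain, so median(M) = 1/(10.1) ≈ 0.099.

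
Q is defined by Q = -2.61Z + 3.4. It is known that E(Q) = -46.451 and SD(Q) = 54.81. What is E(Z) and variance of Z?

From Q = -2.61Z + 3.4: E(Q) = a·E(Z) + b, so E(Z) = (E(Q) − b)/a = (-46.451 − 3.4)/(-2.61) = 19.1.
variance of Q = 54.81² = 3004.1361.
variance of Q = a²·variance of Z, so variance of Z = 3004.1361/(-2.61)² = 441.

E(Z) = 19.1, variance of Z = 441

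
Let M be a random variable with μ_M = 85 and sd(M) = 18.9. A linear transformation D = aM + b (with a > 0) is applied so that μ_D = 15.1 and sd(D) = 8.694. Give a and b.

sd(D) = a·sd(M) (a > 0), so a = 8.694/18.9 = 0.46.
μ_D = a·μ_M + b, so b = 15.1 − 0.46·85 = -24.

a = 0.46, b = -24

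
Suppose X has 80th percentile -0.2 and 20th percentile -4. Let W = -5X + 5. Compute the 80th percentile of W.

80th percentile of W = 25

Since a = -5 < 0 the transformation is decreasing, reversing order: the 80th percentile of W corresponds to the 20th percentile of X.
So P_{80}(W) = a·P_{20}(X) + b = (-5)·(-4) + 5 = 25.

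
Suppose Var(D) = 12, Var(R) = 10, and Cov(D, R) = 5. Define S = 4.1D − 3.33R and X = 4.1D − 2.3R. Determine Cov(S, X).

By bilinearity, Cov(S, X) = ac·Var(D) + bd·Var(R) + (ad+bc)·Cov(D, R), with a=4.1, b=-3.33, c=4.1, d=-2.3.
ac·Var(D) = 4.1·4.1·12 = 201.72
bd·Var(R) = (-3.33)·(-2.3)·10 = 76.59
(ad+bc)·Cov(D, R) = (-23.083)·5 = -115.415
Cov(S, X) = 201.72 + 76.59 + (-115.415) = 162.895.

Cov(S, X) = 162.895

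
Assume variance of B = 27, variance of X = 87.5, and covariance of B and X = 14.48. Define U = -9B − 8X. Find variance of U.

variance of U = a²·variance of B + b²·variance of X + 2ab·covariance of B and X with a = -9, b = -8.
= (-9)²·27 + (-8)²·87.5 + 2·(-9)·(-8)·14.48
= 2187 + 5600 + 2085.12 = 9872.12.

variance of U = 9872.12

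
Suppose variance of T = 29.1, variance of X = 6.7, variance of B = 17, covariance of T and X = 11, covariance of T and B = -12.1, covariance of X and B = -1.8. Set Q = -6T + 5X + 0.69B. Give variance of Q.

variance of Q = 650.9617

variance of Q = a²·variance of T + b²·variance of X + c²·variance of B + 2ab·covariance of T and X + 2ac·covariance of T and B + 2bc·covariance of X and B, with a = -6, b = 5, c = 0.69.
= 1047.6 + 167.5 + 8.0937 + (-660) + 100.188 + (-12.42)
= 650.9617.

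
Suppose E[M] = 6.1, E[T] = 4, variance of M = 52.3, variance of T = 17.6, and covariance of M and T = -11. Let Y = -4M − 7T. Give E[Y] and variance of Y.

E[Y] = -52.4, variance of Y = 1083.2

E[Y] = (-4)·E[M] + (-7)·E[T] = (-4)·6.1 + (-7)·4 = -52.4.
variance of Y = a²·variance of M + b²·variance of T + 2ab·covariance of M and T with a = -4, b = -7.
= (-4)²·52.3 + (-7)²·17.6 + 2·(-4)·(-7)·(-11)
= 836.8 + 862.4 + (-616) = 1083.2.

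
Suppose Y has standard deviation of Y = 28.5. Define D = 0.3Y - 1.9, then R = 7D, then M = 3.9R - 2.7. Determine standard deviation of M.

standard deviation of D = |0.3|·28.5 = 8.55.
standard deviation of R = |7|·8.55 = 59.85.
standard deviation of M = |3.9|·59.85 = 233.415.

standard deviation of M = 233.415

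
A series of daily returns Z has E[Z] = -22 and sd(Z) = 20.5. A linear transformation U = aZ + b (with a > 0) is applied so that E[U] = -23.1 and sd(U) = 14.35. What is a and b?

a = 0.7, b = -7.7

sd(U) = a·sd(Z) (a > 0), so a = 14.35/20.5 = 0.7.
E[U] = a·E[Z] + b, so b = -23.1 − 0.7·(-22) = -7.7.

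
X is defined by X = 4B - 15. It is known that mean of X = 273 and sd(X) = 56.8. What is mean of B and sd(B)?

From X = 4B - 15: mean of X = a·mean of B + b, so mean of B = (mean of X − b)/a = (273 − (-15))/4 = 72.
sd(X) = |a|·sd(B), so sd(B) = 56.8/|4| = 14.2.

mean of B = 72, sd(B) = 14.2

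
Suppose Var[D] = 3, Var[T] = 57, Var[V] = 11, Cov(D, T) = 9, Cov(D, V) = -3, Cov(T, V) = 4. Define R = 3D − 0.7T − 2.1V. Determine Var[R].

Var[R] = 115.2

Var[R] = a²·Var[D] + b²·Var[T] + c²·Var[V] + 2ab·Cov(D, T) + 2ac·Cov(D, V) + 2bc·Cov(T, V), with a = 3, b = -0.7, c = -2.1.
= 27 + 27.93 + 48.51 + (-37.8) + 37.8 + 11.76
= 115.2.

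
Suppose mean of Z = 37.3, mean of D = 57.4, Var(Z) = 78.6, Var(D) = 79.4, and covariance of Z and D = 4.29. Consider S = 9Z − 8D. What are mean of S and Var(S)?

mean of S = -123.5, Var(S) = 10830.44

mean of S = 9·mean of Z + (-8)·mean of D = 9·37.3 + (-8)·57.4 = -123.5.
Var(S) = a²·Var(Z) + b²·Var(D) + 2ab·covariance of Z and D with a = 9, b = -8.
= 9²·78.6 + (-8)²·79.4 + 2·9·(-8)·4.29
= 6366.6 + 5081.6 + (-617.76) = 10830.44.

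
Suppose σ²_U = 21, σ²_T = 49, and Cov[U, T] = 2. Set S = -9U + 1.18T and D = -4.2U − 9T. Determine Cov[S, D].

Cov[S, D] = 425.508

By bilinearity, Cov[S, D] = ac·σ²_U + bd·σ²_T + (ad+bc)·Cov[U, T], with a=-9, b=1.18, c=-4.2, d=-9.
ac·σ²_U = (-9)·(-4.2)·21 = 793.8
bd·σ²_T = 1.18·(-9)·49 = -520.38
(ad+bc)·Cov[U, T] = (76.044)·2 = 152.088
Cov[S, D] = 793.8 + (-520.38) + 152.088 = 425.508.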